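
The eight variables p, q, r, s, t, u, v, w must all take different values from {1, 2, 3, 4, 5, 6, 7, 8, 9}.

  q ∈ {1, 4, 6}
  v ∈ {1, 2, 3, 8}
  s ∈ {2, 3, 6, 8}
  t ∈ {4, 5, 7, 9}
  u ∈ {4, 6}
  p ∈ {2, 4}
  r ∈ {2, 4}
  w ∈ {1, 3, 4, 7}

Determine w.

The 2 variables p and r are confined to {2, 4}, which locks those values in; drop them from q, s, t, u, v, w.
u's domain is down to {6}, so u = 6. Eliminate 6 elsewhere: q, s.
q has just one choice, so q = 1. Remove 1 from v, w.
s and v share exactly the 2 values {3, 8}; by pigeonhole those values go to them, so strike 3, 8 from w.
So w = 7.

7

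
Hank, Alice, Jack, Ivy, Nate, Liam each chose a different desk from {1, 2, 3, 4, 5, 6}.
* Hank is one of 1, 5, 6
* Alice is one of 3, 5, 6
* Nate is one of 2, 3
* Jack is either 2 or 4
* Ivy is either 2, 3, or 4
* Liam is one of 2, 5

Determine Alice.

Among the 6 variables, 1 fits only Hank (and all 6 values in {1, 2, 3, 4, 5, 6} must be used), so Hank = 1.
The 5 still-open variables together cover exactly {2, 3, 4, 5, 6} — 5 values for 5 variables — and 6 appears only in Alice's list, so Alice = 6.

6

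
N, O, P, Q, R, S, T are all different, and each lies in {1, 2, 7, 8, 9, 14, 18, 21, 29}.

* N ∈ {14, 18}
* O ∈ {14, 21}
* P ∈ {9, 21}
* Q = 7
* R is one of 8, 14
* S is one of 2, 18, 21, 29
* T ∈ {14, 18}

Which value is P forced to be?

9

Q's domain is down to {7}, so Q = 7.
N and T between them cover only {14, 18} — a naked pair. Remove those values from O, R, S.
O has just one choice, so O = 21. Strike 21 from P, S.
So P = 9.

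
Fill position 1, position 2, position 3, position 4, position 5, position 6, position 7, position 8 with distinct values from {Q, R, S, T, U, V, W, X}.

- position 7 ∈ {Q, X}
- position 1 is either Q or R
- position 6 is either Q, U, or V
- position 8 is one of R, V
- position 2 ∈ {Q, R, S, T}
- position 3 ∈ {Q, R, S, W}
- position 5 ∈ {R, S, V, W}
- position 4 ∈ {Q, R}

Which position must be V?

position 8

The 8 variables draw from only 8 values {Q, R, S, T, U, V, W, X}, so each is used; only position 2 can be T, hence position 2 = T.
The 7 still-open variables together cover exactly {Q, R, S, U, V, W, X} — 7 values for 7 variables — and U appears only in position 6's list, so position 6 = U.
Among the 6 still-open variables, X fits only position 7 (and all 6 values in {Q, R, S, V, W, X} must be used), so position 7 = X.
position 1 and position 4 share exactly the 2 values {Q, R}; by pigeonhole those values go to them, so strike Q, R from position 3, position 5, position 8.
So V goes to position 8.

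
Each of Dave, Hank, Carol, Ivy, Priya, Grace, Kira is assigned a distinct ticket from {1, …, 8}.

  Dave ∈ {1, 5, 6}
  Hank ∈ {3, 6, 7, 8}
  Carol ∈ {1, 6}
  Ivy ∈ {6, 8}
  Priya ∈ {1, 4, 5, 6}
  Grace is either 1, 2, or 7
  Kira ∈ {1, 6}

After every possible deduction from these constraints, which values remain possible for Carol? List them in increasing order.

Carol and Kira between them cover only {1, 6} — a naked pair. Remove those values from Dave, Hank, Ivy, Priya, Grace.
That leaves Dave = 5. Strike 5 from Priya.
Ivy's domain is down to {8}, so Ivy = 8. Eliminate 8 elsewhere: Hank.
Priya must be 4 (only option left).
No further eliminations apply; Carol can still be any of 1, 6.

1, 6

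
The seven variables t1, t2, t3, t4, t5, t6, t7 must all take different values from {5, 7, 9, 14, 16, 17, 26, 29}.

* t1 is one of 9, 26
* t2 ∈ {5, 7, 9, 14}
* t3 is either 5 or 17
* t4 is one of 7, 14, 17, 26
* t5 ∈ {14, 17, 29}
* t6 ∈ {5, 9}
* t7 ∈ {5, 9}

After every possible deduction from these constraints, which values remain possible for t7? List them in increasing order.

5, 9

Among the 7 variables, 29 fits only t5 (and all 7 values in {5, 7, 9, 14, 17, 26, 29} must be used), so t5 = 29.
t6 and t7 share exactly the 2 values {5, 9}; by pigeonhole those values go to them, so strike 5, 9 from t1, t2, t3.
That leaves t1 = 26. Strike 26 from t4.
That leaves t3 = 17. Remove 17 from t4.
No further eliminations apply; t7 can still be any of 5, 9.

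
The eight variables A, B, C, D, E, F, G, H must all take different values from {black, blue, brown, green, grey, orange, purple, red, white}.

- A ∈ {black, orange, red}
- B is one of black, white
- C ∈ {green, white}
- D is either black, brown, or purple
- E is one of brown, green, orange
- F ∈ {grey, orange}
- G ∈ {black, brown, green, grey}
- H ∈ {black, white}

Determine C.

green

The 8 variables together cover exactly {black, brown, green, grey, orange, purple, red, white} — 8 values for 8 variables — and purple appears only in D's list, so D = purple.
The 7 still-open variables together cover exactly {black, brown, green, grey, orange, red, white} — 7 values for 7 variables — and red appears only in A's list, so A = red.
The 2 variables B and H are confined to {black, white}, which locks those values in; drop them from C, G.
So C = green.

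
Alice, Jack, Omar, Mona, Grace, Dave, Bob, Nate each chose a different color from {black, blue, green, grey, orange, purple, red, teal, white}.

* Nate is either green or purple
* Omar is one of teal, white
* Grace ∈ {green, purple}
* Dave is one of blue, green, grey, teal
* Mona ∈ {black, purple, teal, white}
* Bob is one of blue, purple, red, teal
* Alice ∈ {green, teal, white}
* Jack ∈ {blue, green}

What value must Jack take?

The 8 variables draw from only 8 values {black, blue, green, grey, purple, red, teal, white}, so each is used; only Mona can be black, hence Mona = black.
The 7 still-open variables together cover exactly {blue, green, grey, purple, red, teal, white} — 7 values for 7 variables — and grey appears only in Dave's list, so Dave = grey.
Among the 6 still-open variables, red fits only Bob (and all 6 values in {blue, green, purple, red, teal, white} must be used), so Bob = red.
The 5 still-open variables together cover exactly {blue, green, purple, teal, white} — 5 values for 5 variables — and blue appears only in Jack's list, so Jack = blue.

blue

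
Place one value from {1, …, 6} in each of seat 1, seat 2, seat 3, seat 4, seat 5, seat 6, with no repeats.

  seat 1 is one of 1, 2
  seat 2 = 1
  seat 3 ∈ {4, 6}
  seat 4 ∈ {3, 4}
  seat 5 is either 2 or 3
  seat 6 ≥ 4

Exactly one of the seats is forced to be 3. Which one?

seat 2 has just one choice, so seat 2 = 1. Eliminate 1 elsewhere: seat 1.
That leaves seat 1 = 2. Eliminate 2 elsewhere: seat 5.
So 3 goes to seat 5.

seat 5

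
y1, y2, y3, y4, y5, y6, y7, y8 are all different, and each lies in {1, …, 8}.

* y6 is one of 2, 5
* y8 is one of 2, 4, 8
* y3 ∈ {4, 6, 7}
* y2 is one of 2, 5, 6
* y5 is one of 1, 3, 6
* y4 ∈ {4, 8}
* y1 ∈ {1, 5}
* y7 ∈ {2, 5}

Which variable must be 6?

y2

Among the 8 variables, 3 fits only y5 (and all 8 values in {1, 2, 3, 4, 5, 6, 7, 8} must be used), so y5 = 3.
Among the 7 still-open variables, 1 fits only y1 (and all 7 values in {1, 2, 4, 5, 6, 7, 8} must be used), so y1 = 1.
The 6 still-open variables draw from only 6 values {2, 4, 5, 6, 7, 8}, so each is used; only y3 can be 7, hence y3 = 7.
The 5 still-open variables together cover exactly {2, 4, 5, 6, 8} — 5 values for 5 variables — and 6 appears only in y2's list, so y2 = 6.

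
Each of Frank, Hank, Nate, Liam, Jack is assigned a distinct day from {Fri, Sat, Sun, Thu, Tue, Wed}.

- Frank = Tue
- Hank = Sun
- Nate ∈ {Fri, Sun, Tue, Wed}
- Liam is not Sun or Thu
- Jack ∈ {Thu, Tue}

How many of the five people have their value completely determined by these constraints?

3

Frank's domain is down to {Tue}, so Frank = Tue. Remove Tue from Nate, Liam, Jack.
Hank's domain is down to {Sun}, so Hank = Sun. Remove Sun from Nate.
Jack has just one choice, so Jack = Thu.
Determined: Frank=Tue, Hank=Sun, Jack=Thu. The other people each still have more than one consistent value. That makes 3.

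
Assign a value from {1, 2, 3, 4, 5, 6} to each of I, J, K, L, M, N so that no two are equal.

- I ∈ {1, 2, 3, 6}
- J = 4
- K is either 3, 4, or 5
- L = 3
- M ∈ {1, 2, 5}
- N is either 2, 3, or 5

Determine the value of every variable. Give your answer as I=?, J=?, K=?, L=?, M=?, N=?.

J's domain is down to {4}, so J = 4. Remove 4 from K.
L's domain is down to {3}, so L = 3. Remove 3 from I, K, N.
K has just one choice, so K = 5. Eliminate 5 elsewhere: M, N.
N must be 2 (only option left). Remove 2 from I, M.
M has just one choice, so M = 1. Eliminate 1 elsewhere: I.
That leaves I = 6.

I=6, J=4, K=5, L=3, M=1, N=2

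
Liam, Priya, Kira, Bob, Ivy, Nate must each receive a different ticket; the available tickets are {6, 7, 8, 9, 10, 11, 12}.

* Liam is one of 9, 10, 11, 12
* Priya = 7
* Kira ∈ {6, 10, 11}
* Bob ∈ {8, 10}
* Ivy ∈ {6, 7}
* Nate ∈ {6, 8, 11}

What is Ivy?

6

Priya's domain is down to {7}, so Priya = 7. Remove 7 from Ivy.
So Ivy = 6.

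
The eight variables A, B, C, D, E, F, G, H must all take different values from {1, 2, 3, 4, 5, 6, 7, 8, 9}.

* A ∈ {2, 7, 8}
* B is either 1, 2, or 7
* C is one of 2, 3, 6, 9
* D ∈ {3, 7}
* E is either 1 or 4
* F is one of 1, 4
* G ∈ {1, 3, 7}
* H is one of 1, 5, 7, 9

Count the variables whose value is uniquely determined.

2

E and F between them cover only {1, 4} — a naked pair. Remove those values from B, G, H.
D and G share exactly the 2 values {3, 7}; by pigeonhole those values go to them, so strike 3, 7 from A, B, C, H.
B must be 2 (only option left). Strike 2 from A, C.
A has just one choice, so A = 8.
Determined: A=8, B=2. The other variables each still have more than one consistent value. That makes 2.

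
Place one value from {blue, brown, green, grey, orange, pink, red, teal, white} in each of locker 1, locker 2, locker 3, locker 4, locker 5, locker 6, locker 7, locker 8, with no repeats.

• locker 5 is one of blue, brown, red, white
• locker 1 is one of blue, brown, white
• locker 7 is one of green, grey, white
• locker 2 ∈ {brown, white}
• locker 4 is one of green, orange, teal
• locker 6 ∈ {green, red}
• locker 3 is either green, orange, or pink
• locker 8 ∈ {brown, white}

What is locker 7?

locker 2 and locker 8 between them cover only {brown, white} — a naked pair. Remove those values from locker 1, locker 5, locker 7.
locker 1 must be blue (only option left). Remove blue from locker 5.
locker 5 has just one choice, so locker 5 = red. Eliminate red elsewhere: locker 6.
locker 6's domain is down to {green}, so locker 6 = green. So locker 3, locker 4, locker 7 can't be green.
So locker 7 = grey.

grey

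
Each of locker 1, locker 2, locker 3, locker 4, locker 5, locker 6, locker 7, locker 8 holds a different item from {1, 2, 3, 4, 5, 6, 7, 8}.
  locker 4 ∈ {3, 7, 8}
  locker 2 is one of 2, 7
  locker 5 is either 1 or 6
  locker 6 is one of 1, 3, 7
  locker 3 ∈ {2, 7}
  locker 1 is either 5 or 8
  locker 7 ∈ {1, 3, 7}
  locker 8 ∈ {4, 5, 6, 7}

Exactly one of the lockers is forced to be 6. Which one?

The 8 variables together cover exactly {1, 2, 3, 4, 5, 6, 7, 8} — 8 values for 8 variables — and 4 appears only in locker 8's list, so locker 8 = 4.
The 7 still-open variables draw from only 7 values {1, 2, 3, 5, 6, 7, 8}, so each is used; only locker 1 can be 5, hence locker 1 = 5.
The 6 still-open variables draw from only 6 values {1, 2, 3, 6, 7, 8}, so each is used; only locker 5 can be 6, hence locker 5 = 6.

locker 5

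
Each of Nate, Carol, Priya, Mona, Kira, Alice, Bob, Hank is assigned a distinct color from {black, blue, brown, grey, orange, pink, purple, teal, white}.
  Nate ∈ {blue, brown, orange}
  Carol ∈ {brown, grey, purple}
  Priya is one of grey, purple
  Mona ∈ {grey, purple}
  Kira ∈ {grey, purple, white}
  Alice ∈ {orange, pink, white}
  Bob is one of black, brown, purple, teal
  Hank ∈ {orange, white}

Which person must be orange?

Priya and Mona share exactly the 2 values {grey, purple}; by pigeonhole those values go to them, so strike grey, purple from Carol, Kira, Bob.
Carol's domain is down to {brown}, so Carol = brown. Eliminate brown elsewhere: Nate, Bob.
Kira must be white (only option left). Strike white from Alice, Hank.
So orange goes to Hank.

Hank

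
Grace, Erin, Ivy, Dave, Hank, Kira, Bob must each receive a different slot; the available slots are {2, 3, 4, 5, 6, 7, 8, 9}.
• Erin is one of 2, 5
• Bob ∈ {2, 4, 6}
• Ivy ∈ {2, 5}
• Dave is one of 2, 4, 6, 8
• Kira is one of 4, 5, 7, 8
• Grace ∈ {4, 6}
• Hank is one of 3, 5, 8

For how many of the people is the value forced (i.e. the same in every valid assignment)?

The 7 variables together cover exactly {2, 3, 4, 5, 6, 7, 8} — 7 values for 7 variables — and 3 appears only in Hank's list, so Hank = 3.
The 6 still-open variables together cover exactly {2, 4, 5, 6, 7, 8} — 6 values for 6 variables — and 7 appears only in Kira's list, so Kira = 7.
Among the 5 still-open variables, 8 fits only Dave (and all 5 values in {2, 4, 5, 6, 8} must be used), so Dave = 8.
Erin and Ivy share exactly the 2 values {2, 5}; by pigeonhole those values go to them, so strike 2, 5 from Bob.
Determined: Dave=8, Hank=3, Kira=7. The other people each still have more than one consistent value. That makes 3.

3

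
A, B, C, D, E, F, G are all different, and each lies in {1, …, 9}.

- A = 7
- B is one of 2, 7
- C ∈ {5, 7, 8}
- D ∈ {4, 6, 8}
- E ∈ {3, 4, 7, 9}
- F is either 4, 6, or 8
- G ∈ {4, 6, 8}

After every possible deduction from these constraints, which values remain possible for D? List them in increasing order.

4, 6, 8

A has just one choice, so A = 7. Strike 7 from B, C, E.
B's domain is down to {2}, so B = 2.
The 3 variables D, F, G are confined to {4, 6, 8}, which locks those values in; drop them from C, E.
C's domain is down to {5}, so C = 5.
No further eliminations apply; D can still be any of 4, 6, 8.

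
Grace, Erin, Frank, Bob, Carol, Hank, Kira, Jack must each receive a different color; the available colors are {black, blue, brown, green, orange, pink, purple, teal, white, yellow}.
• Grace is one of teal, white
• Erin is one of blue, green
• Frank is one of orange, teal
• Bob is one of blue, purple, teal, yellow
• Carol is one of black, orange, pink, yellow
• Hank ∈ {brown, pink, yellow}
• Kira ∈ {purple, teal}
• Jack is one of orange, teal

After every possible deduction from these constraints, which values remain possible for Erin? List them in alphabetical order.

blue, green

Frank and Jack share exactly the 2 values {orange, teal}; by pigeonhole those values go to them, so strike orange, teal from Grace, Bob, Carol, Kira.
Grace has just one choice, so Grace = white.
That leaves Kira = purple. Remove purple from Bob.
No further eliminations apply; Erin can still be any of blue, green.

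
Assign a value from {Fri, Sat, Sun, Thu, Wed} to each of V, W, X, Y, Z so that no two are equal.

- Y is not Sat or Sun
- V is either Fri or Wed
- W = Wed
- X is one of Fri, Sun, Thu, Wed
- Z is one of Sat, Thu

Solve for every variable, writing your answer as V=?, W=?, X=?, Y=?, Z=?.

V=Fri, W=Wed, X=Sun, Y=Thu, Z=Sat

W must be Wed (only option left). Strike Wed from V, X, Y.
V's domain is down to {Fri}, so V = Fri. Remove Fri from X, Y.
Y's domain is down to {Thu}, so Y = Thu. Eliminate Thu elsewhere: X, Z.
Z must be Sat (only option left).
X must be Sun (only option left).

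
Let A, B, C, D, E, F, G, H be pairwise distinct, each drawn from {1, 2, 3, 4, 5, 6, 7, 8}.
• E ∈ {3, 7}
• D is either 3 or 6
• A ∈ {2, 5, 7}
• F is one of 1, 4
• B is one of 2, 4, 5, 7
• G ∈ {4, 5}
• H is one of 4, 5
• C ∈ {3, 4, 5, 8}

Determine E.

The 8 variables together cover exactly {1, 2, 3, 4, 5, 6, 7, 8} — 8 values for 8 variables — and 1 appears only in F's list, so F = 1.
Among the 7 still-open variables, 6 fits only D (and all 7 values in {2, 3, 4, 5, 6, 7, 8} must be used), so D = 6.
The 6 still-open variables together cover exactly {2, 3, 4, 5, 7, 8} — 6 values for 6 variables — and 8 appears only in C's list, so C = 8.
The 5 still-open variables together cover exactly {2, 3, 4, 5, 7} — 5 values for 5 variables — and 3 appears only in E's list, so E = 3.

3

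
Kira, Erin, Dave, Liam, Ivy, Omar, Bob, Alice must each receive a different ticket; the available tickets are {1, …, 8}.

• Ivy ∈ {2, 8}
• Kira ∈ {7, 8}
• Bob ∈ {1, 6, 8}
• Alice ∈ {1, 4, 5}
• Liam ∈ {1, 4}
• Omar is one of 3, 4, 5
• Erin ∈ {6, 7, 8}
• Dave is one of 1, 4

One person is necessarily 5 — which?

Alice

The 8 variables draw from only 8 values {1, 2, 3, 4, 5, 6, 7, 8}, so each is used; only Ivy can be 2, hence Ivy = 2.
Among the 7 still-open variables, 3 fits only Omar (and all 7 values in {1, 3, 4, 5, 6, 7, 8} must be used), so Omar = 3.
Among the 6 still-open variables, 5 fits only Alice (and all 6 values in {1, 4, 5, 6, 7, 8} must be used), so Alice = 5.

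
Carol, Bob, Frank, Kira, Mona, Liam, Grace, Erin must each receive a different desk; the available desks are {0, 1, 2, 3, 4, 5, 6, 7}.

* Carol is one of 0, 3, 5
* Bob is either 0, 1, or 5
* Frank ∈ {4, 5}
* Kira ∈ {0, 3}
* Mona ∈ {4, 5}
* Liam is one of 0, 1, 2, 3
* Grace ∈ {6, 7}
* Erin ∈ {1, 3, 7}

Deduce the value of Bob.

The 8 variables together cover exactly {0, 1, 2, 3, 4, 5, 6, 7} — 8 values for 8 variables — and 2 appears only in Liam's list, so Liam = 2.
The 7 still-open variables together cover exactly {0, 1, 3, 4, 5, 6, 7} — 7 values for 7 variables — and 6 appears only in Grace's list, so Grace = 6.
Among the 6 still-open variables, 7 fits only Erin (and all 6 values in {0, 1, 3, 4, 5, 7} must be used), so Erin = 7.
The 5 still-open variables together cover exactly {0, 1, 3, 4, 5} — 5 values for 5 variables — and 1 appears only in Bob's list, so Bob = 1.

1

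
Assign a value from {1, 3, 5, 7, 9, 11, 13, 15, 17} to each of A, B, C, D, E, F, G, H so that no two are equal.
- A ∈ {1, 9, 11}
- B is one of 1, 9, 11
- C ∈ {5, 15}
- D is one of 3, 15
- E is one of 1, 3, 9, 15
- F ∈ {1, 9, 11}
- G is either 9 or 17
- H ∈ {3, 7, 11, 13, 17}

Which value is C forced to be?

The 3 variables A, B, F are confined to {1, 9, 11}, which locks those values in; drop them from E, G, H.
That leaves G = 17. Strike 17 from H.
D and E between them cover only {3, 15} — a naked pair. Remove those values from C, H.
So C = 5.

5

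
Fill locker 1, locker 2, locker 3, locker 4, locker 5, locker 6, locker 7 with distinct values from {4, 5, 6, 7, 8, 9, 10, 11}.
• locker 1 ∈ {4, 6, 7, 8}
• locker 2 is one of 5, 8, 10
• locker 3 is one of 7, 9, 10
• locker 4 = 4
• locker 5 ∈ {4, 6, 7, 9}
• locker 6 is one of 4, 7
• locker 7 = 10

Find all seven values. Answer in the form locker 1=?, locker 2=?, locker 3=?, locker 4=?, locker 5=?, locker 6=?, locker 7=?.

locker 4 has just one choice, so locker 4 = 4. So locker 1, locker 5, locker 6 can't be 4.
locker 6 has just one choice, so locker 6 = 7. Eliminate 7 elsewhere: locker 1, locker 3, locker 5.
That leaves locker 7 = 10. So locker 2, locker 3 can't be 10.
locker 3 has just one choice, so locker 3 = 9. Remove 9 from locker 5.
locker 5 has just one choice, so locker 5 = 6. Remove 6 from locker 1.
locker 1's domain is down to {8}, so locker 1 = 8. Strike 8 from locker 2.
locker 2 must be 5 (only option left).

locker 1=8, locker 2=5, locker 3=9, locker 4=4, locker 5=6, locker 6=7, locker 7=10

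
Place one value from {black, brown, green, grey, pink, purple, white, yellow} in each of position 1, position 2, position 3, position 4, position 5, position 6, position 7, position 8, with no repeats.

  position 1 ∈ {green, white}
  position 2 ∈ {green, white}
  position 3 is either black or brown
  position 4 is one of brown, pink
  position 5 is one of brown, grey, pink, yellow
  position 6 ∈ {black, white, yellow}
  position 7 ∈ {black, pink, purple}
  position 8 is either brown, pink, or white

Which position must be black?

The 8 variables draw from only 8 values {black, brown, green, grey, pink, purple, white, yellow}, so each is used; only position 5 can be grey, hence position 5 = grey.
Among the 7 still-open variables, purple fits only position 7 (and all 7 values in {black, brown, green, pink, purple, white, yellow} must be used), so position 7 = purple.
Among the 6 still-open variables, yellow fits only position 6 (and all 6 values in {black, brown, green, pink, white, yellow} must be used), so position 6 = yellow.
Among the 5 still-open variables, black fits only position 3 (and all 5 values in {black, brown, green, pink, white} must be used), so position 3 = black.

position 3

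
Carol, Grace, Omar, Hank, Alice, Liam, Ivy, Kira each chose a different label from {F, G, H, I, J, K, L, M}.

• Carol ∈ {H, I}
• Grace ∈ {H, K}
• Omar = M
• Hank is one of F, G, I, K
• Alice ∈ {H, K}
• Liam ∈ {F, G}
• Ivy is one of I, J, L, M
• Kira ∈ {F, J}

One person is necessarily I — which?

Omar has just one choice, so Omar = M. Eliminate M elsewhere: Ivy.
The 7 still-open variables draw from only 7 values {F, G, H, I, J, K, L}, so each is used; only Ivy can be L, hence Ivy = L.
The 6 still-open variables draw from only 6 values {F, G, H, I, J, K}, so each is used; only Kira can be J, hence Kira = J.
Grace and Alice share exactly the 2 values {H, K}; by pigeonhole those values go to them, so strike H, K from Carol, Hank.
So I goes to Carol.

Carol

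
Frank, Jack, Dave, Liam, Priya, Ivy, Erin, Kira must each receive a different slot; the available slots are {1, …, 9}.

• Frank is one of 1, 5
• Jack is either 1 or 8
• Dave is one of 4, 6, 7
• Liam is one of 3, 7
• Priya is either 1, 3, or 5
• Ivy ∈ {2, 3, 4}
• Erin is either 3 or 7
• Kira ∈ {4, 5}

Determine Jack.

The 8 variables draw from only 8 values {1, 2, 3, 4, 5, 6, 7, 8}, so each is used; only Ivy can be 2, hence Ivy = 2.
Among the 7 still-open variables, 6 fits only Dave (and all 7 values in {1, 3, 4, 5, 6, 7, 8} must be used), so Dave = 6.
Among the 6 still-open variables, 4 fits only Kira (and all 6 values in {1, 3, 4, 5, 7, 8} must be used), so Kira = 4.
Among the 5 still-open variables, 8 fits only Jack (and all 5 values in {1, 3, 5, 7, 8} must be used), so Jack = 8.

8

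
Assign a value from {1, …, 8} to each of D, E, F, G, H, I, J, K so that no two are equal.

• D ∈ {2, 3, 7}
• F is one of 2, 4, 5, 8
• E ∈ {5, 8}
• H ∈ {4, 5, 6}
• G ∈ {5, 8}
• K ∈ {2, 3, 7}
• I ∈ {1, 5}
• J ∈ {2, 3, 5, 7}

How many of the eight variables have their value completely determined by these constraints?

3

The 8 variables together cover exactly {1, 2, 3, 4, 5, 6, 7, 8} — 8 values for 8 variables — and 1 appears only in I's list, so I = 1.
Among the 7 still-open variables, 6 fits only H (and all 7 values in {2, 3, 4, 5, 6, 7, 8} must be used), so H = 6.
The 6 still-open variables together cover exactly {2, 3, 4, 5, 7, 8} — 6 values for 6 variables — and 4 appears only in F's list, so F = 4.
E and G between them cover only {5, 8} — a naked pair. Remove those values from J.
Determined: F=4, H=6, I=1. The other variables each still have more than one consistent value. That makes 3.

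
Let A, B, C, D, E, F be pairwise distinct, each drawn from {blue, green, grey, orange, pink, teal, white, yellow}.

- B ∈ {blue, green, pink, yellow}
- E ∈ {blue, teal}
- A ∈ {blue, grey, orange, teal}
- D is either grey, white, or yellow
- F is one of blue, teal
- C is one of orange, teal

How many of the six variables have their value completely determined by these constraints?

E and F between them cover only {blue, teal} — a naked pair. Remove those values from A, B, C.
C's domain is down to {orange}, so C = orange. So A can't be orange.
A's domain is down to {grey}, so A = grey. So D can't be grey.
Determined: A=grey, C=orange. The other variables each still have more than one consistent value. That makes 2.

2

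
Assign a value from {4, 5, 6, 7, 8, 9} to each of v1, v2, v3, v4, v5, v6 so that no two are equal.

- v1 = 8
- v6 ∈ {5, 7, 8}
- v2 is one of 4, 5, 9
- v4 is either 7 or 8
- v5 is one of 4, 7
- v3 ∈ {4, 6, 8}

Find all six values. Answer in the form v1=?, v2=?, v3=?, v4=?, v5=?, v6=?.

v1's domain is down to {8}, so v1 = 8. So v3, v4, v6 can't be 8.
v4 has just one choice, so v4 = 7. Eliminate 7 elsewhere: v5, v6.
v5's domain is down to {4}, so v5 = 4. Remove 4 from v2, v3.
v6 has just one choice, so v6 = 5. Remove 5 from v2.
v2's domain is down to {9}, so v2 = 9.
v3's domain is down to {6}, so v3 = 6.

v1=8, v2=9, v3=6, v4=7, v5=4, v6=5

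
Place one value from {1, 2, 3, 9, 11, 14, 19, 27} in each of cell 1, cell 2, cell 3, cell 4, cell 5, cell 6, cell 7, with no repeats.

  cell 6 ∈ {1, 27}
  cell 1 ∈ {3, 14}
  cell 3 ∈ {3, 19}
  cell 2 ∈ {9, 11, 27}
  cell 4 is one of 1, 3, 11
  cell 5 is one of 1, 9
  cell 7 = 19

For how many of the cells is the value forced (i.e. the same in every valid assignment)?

cell 7's domain is down to {19}, so cell 7 = 19. Strike 19 from cell 3.
That leaves cell 3 = 3. So cell 1, cell 4 can't be 3.
cell 1's domain is down to {14}, so cell 1 = 14.
Determined: cell 1=14, cell 3=3, cell 7=19. The other cells each still have more than one consistent value. That makes 3.

3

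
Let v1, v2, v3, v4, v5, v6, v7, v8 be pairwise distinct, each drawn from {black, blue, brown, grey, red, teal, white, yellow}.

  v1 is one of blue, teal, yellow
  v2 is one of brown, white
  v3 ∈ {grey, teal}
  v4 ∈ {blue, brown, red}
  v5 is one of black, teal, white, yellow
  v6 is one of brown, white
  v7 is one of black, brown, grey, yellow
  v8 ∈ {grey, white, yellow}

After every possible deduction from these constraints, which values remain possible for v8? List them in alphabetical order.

The 8 variables together cover exactly {black, blue, brown, grey, red, teal, white, yellow} — 8 values for 8 variables — and red appears only in v4's list, so v4 = red.
The 7 still-open variables together cover exactly {black, blue, brown, grey, teal, white, yellow} — 7 values for 7 variables — and blue appears only in v1's list, so v1 = blue.
v2 and v6 between them cover only {brown, white} — a naked pair. Remove those values from v5, v7, v8.
No further eliminations apply; v8 can still be any of grey, yellow.

grey, yellow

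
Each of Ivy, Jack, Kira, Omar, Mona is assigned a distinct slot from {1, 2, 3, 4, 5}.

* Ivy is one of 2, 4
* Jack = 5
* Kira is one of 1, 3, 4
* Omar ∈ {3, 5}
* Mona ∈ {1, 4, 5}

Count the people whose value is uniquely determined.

3

Jack's domain is down to {5}, so Jack = 5. Strike 5 from Omar, Mona.
Omar has just one choice, so Omar = 3. Remove 3 from Kira.
The 3 still-open variables together cover exactly {1, 2, 4} — 3 values for 3 variables — and 2 appears only in Ivy's list, so Ivy = 2.
Determined: Ivy=2, Jack=5, Omar=3. The other people each still have more than one consistent value. That makes 3.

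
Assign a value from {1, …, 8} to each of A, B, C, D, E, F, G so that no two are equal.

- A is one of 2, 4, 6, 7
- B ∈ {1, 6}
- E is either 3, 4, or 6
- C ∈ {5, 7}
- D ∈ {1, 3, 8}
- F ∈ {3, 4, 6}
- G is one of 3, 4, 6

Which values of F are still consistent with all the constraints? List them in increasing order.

The 3 variables E, F, G are confined to {3, 4, 6}, which locks those values in; drop them from A, B, D.
That leaves B = 1. Remove 1 from D.
That leaves D = 8.
No further eliminations apply; F can still be any of 3, 4, 6.

3, 4, 6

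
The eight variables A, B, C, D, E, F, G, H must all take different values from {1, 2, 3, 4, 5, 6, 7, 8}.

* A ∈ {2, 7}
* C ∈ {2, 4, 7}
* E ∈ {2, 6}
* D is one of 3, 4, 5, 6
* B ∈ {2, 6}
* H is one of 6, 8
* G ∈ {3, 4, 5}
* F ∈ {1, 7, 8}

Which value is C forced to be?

The 8 variables together cover exactly {1, 2, 3, 4, 5, 6, 7, 8} — 8 values for 8 variables — and 1 appears only in F's list, so F = 1.
The 7 still-open variables together cover exactly {2, 3, 4, 5, 6, 7, 8} — 7 values for 7 variables — and 8 appears only in H's list, so H = 8.
The 2 variables B and E are confined to {2, 6}, which locks those values in; drop them from A, C, D.
A's domain is down to {7}, so A = 7. So C can't be 7.
So C = 4.

4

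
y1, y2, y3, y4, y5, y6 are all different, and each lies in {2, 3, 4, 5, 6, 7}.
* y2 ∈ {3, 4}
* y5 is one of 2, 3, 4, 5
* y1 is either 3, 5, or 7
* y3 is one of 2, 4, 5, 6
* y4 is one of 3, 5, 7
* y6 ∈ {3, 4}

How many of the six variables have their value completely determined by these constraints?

Among the 6 variables, 6 fits only y3 (and all 6 values in {2, 3, 4, 5, 6, 7} must be used), so y3 = 6.
Among the 5 still-open variables, 2 fits only y5 (and all 5 values in {2, 3, 4, 5, 7} must be used), so y5 = 2.
The 2 variables y2 and y6 are confined to {3, 4}, which locks those values in; drop them from y1, y4.
Determined: y3=6, y5=2. The other variables each still have more than one consistent value. That makes 2.

2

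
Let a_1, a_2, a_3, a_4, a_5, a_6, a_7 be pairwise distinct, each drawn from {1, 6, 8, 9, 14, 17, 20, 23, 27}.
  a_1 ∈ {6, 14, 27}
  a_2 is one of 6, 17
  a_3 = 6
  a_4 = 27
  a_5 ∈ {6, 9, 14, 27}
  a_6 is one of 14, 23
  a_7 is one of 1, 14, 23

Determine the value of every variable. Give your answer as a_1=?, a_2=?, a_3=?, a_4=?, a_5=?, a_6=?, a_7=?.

a_1=14, a_2=17, a_3=6, a_4=27, a_5=9, a_6=23, a_7=1

a_3 must be 6 (only option left). Eliminate 6 elsewhere: a_1, a_2, a_5.
a_4 must be 27 (only option left). So a_1, a_5 can't be 27.
a_1 has just one choice, so a_1 = 14. Strike 14 from a_5, a_6, a_7.
a_2's domain is down to {17}, so a_2 = 17.
a_5 has just one choice, so a_5 = 9.
a_6 must be 23 (only option left). So a_7 can't be 23.
a_7 has just one choice, so a_7 = 1.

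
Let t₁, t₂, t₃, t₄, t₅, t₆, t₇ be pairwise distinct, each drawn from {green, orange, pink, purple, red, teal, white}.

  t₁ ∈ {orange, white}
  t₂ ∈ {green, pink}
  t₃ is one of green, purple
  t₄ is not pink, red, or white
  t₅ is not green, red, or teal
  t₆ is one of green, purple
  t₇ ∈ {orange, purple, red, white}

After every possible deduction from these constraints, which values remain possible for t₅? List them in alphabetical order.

The 7 variables together cover exactly {green, orange, pink, purple, red, teal, white} — 7 values for 7 variables — and red appears only in t₇'s list, so t₇ = red.
The 6 still-open variables draw from only 6 values {green, orange, pink, purple, teal, white}, so each is used; only t₄ can be teal, hence t₄ = teal.
The 2 variables t₃ and t₆ are confined to {green, purple}, which locks those values in; drop them from t₂, t₅.
t₂ must be pink (only option left). Strike pink from t₅.
No further eliminations apply; t₅ can still be any of orange, white.

orange, white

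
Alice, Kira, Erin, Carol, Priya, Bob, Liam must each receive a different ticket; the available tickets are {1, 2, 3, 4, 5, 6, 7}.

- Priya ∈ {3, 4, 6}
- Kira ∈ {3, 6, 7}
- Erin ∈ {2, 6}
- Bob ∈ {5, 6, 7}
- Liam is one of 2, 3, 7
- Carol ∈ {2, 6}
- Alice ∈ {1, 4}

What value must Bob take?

5

The 7 variables together cover exactly {1, 2, 3, 4, 5, 6, 7} — 7 values for 7 variables — and 1 appears only in Alice's list, so Alice = 1.
Among the 6 still-open variables, 4 fits only Priya (and all 6 values in {2, 3, 4, 5, 6, 7} must be used), so Priya = 4.
Among the 5 still-open variables, 5 fits only Bob (and all 5 values in {2, 3, 5, 6, 7} must be used), so Bob = 5.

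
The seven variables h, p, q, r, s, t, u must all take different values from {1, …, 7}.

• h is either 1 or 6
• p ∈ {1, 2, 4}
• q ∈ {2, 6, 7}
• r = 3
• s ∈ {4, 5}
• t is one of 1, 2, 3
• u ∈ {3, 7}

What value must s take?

r must be 3 (only option left). Strike 3 from t, u.
That leaves u = 7. Eliminate 7 elsewhere: q.
Among the 5 still-open variables, 5 fits only s (and all 5 values in {1, 2, 4, 5, 6} must be used), so s = 5.

5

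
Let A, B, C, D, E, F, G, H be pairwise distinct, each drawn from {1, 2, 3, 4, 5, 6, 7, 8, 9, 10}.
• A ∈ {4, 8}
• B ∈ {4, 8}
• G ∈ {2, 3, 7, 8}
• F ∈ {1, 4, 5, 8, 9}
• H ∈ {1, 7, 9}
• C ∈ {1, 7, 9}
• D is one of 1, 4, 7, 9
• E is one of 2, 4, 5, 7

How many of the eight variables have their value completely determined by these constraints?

The 8 variables together cover exactly {1, 2, 3, 4, 5, 7, 8, 9} — 8 values for 8 variables — and 3 appears only in G's list, so G = 3.
Among the 7 still-open variables, 2 fits only E (and all 7 values in {1, 2, 4, 5, 7, 8, 9} must be used), so E = 2.
The 6 still-open variables draw from only 6 values {1, 4, 5, 7, 8, 9}, so each is used; only F can be 5, hence F = 5.
A and B between them cover only {4, 8} — a naked pair. Remove those values from D.
Determined: E=2, F=5, G=3. The other variables each still have more than one consistent value. That makes 3.

3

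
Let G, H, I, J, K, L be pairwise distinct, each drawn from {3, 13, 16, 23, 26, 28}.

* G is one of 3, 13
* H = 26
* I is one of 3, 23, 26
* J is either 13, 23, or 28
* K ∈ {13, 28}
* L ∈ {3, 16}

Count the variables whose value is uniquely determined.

2

H's domain is down to {26}, so H = 26. So I can't be 26.
The 5 still-open variables together cover exactly {3, 13, 16, 23, 28} — 5 values for 5 variables — and 16 appears only in L's list, so L = 16.
Determined: H=26, L=16. The other variables each still have more than one consistent value. That makes 2.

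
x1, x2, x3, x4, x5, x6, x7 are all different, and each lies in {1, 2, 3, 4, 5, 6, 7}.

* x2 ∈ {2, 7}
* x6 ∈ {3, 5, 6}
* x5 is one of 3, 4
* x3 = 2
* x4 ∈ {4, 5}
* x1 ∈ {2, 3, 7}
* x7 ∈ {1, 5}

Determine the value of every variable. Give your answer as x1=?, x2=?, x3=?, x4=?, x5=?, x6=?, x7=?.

x1=3, x2=7, x3=2, x4=5, x5=4, x6=6, x7=1

x3 must be 2 (only option left). So x1, x2 can't be 2.
x2's domain is down to {7}, so x2 = 7. Strike 7 from x1.
That leaves x1 = 3. Remove 3 from x5, x6.
x5 must be 4 (only option left). Remove 4 from x4.
x4 must be 5 (only option left). So x6, x7 can't be 5.
x6's domain is down to {6}, so x6 = 6.
x7 must be 1 (only option left).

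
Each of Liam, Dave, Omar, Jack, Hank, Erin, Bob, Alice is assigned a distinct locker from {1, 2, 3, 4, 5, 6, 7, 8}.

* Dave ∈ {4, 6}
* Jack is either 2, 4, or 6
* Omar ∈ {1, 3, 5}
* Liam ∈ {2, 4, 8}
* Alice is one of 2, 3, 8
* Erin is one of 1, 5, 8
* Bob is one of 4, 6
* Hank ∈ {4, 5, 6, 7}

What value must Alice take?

3

The 8 variables draw from only 8 values {1, 2, 3, 4, 5, 6, 7, 8}, so each is used; only Hank can be 7, hence Hank = 7.
The 2 variables Dave and Bob are confined to {4, 6}, which locks those values in; drop them from Liam, Jack.
Jack's domain is down to {2}, so Jack = 2. Strike 2 from Liam, Alice.
Liam has just one choice, so Liam = 8. Strike 8 from Erin, Alice.
So Alice = 3.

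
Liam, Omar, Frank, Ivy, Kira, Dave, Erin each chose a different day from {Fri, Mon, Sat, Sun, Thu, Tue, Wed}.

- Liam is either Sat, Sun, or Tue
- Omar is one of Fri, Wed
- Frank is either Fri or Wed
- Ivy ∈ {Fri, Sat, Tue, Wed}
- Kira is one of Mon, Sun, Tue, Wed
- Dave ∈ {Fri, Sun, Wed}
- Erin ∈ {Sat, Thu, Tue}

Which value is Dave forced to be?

Sun

The 7 variables together cover exactly {Fri, Mon, Sat, Sun, Thu, Tue, Wed} — 7 values for 7 variables — and Mon appears only in Kira's list, so Kira = Mon.
The 6 still-open variables draw from only 6 values {Fri, Sat, Sun, Thu, Tue, Wed}, so each is used; only Erin can be Thu, hence Erin = Thu.
The 2 variables Omar and Frank are confined to {Fri, Wed}, which locks those values in; drop them from Ivy, Dave.
So Dave = Sun.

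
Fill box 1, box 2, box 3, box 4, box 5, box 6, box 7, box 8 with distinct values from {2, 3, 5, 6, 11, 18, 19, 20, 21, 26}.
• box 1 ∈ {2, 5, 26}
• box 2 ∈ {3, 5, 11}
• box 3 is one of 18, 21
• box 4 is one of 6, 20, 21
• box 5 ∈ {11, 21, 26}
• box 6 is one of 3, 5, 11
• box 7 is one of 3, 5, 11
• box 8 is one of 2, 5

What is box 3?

18

box 2, box 6, box 7 share exactly the 3 values {3, 5, 11}; by pigeonhole those values go to them, so strike 3, 5, 11 from box 1, box 5, box 8.
box 8 must be 2 (only option left). Strike 2 from box 1.
box 1 must be 26 (only option left). So box 5 can't be 26.
That leaves box 5 = 21. Strike 21 from box 3, box 4.
So box 3 = 18.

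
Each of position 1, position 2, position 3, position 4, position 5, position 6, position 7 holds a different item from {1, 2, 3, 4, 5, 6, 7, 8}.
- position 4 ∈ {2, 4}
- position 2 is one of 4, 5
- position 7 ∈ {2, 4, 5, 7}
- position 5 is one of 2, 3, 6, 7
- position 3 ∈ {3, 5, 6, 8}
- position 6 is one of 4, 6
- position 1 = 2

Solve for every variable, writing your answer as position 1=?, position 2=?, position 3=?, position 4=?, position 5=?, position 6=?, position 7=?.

position 1 has just one choice, so position 1 = 2. So position 4, position 5, position 7 can't be 2.
position 4 has just one choice, so position 4 = 4. Strike 4 from position 2, position 6, position 7.
position 6's domain is down to {6}, so position 6 = 6. Strike 6 from position 3, position 5.
That leaves position 2 = 5. So position 3, position 7 can't be 5.
That leaves position 7 = 7. So position 5 can't be 7.
position 5's domain is down to {3}, so position 5 = 3. So position 3 can't be 3.
That leaves position 3 = 8.

position 1=2, position 2=5, position 3=8, position 4=4, position 5=3, position 6=6, position 7=7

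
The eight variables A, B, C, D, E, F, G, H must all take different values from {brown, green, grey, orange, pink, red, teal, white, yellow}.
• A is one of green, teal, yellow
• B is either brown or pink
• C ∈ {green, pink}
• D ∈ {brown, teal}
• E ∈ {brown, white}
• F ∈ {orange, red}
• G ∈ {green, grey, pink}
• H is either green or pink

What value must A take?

C and H between them cover only {green, pink} — a naked pair. Remove those values from A, B, G.
That leaves B = brown. So D, E can't be brown.
D must be teal (only option left). Strike teal from A.
So A = yellow.

yellow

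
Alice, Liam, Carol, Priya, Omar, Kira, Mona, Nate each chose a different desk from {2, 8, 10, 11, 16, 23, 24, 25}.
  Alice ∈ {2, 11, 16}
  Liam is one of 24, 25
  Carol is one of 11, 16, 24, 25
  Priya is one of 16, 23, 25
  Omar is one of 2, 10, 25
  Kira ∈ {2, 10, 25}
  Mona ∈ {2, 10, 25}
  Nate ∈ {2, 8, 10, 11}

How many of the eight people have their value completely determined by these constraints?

3

Among the 8 variables, 8 fits only Nate (and all 8 values in {2, 8, 10, 11, 16, 23, 24, 25} must be used), so Nate = 8.
The 7 still-open variables draw from only 7 values {2, 10, 11, 16, 23, 24, 25}, so each is used; only Priya can be 23, hence Priya = 23.
The 3 variables Omar, Kira, Mona are confined to {2, 10, 25}, which locks those values in; drop them from Alice, Liam, Carol.
That leaves Liam = 24. Eliminate 24 elsewhere: Carol.
Determined: Liam=24, Priya=23, Nate=8. The other people each still have more than one consistent value. That makes 3.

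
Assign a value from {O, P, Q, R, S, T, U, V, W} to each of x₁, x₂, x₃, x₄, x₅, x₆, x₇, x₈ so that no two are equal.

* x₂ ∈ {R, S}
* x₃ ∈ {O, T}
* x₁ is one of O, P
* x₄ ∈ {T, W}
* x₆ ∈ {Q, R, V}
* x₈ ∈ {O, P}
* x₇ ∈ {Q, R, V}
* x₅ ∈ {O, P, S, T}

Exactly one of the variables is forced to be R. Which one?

x₂

The 8 variables draw from only 8 values {O, P, Q, R, S, T, V, W}, so each is used; only x₄ can be W, hence x₄ = W.
x₁ and x₈ between them cover only {O, P} — a naked pair. Remove those values from x₃, x₅.
x₃'s domain is down to {T}, so x₃ = T. Eliminate T elsewhere: x₅.
That leaves x₅ = S. Eliminate S elsewhere: x₂.
So R goes to x₂.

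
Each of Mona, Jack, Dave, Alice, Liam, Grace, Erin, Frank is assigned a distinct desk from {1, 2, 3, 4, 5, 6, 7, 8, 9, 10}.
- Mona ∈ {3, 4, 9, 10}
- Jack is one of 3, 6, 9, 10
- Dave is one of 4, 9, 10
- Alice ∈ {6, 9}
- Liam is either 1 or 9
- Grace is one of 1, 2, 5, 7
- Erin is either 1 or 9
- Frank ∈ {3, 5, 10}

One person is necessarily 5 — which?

Frank

Liam and Erin between them cover only {1, 9} — a naked pair. Remove those values from Mona, Jack, Dave, Alice, Grace.
That leaves Alice = 6. Remove 6 from Jack.
Mona, Jack, Dave share exactly the 3 values {3, 4, 10}; by pigeonhole those values go to them, so strike 3, 4, 10 from Frank.
So 5 goes to Frank.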